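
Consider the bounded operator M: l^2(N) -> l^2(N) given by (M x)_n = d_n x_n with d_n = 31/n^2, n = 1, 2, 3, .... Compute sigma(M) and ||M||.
sigma(M) = {31/n^2 : n ≥ 1} ∪ {0}; ||M|| = 31

A bounded diagonal operator on l^2 with diagonal entries d_n has spectrum equal to the closure of {d_n : n ≥ 1}: every d_n is an eigenvalue (with eigenvector e_n), so {d_n} ⊂ sigma(M); the spectrum is closed, so its closure is too; and for lambda not in the closure, (M - lambda I) has bounded inverse (the diagonal entries 1/(d_n - lambda) are bounded). For our sequence d_n = 31/n^2, n = 1, 2, 3, ...:
  - {d_n} = {31/n^2 : n ≥ 1}; the only limit point is 0
  - closure = {31/n^2 : n ≥ 1} ∪ {0}
For the norm: a diagonal operator has ||M|| = sup_n |d_n|. Here d_n = 31/n^2 is positive and decreasing, so sup_n |d_n| = d_1 = 31. So ||M|| = 31.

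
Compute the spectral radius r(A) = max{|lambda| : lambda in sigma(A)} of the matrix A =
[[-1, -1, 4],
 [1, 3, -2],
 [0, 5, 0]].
r(A) ≈ 2.6754

The eigenvalues of A are the roots of its characteristic polynomial. With M = A (coefficients from the trace, the sum of principal 2x2 minors, and det A):
  p(λ) = det(λ I - M) = λ^3 - 2λ^2 + 8λ - 10.
No integer candidate from the rational root theorem (±divisors of 10) is a root, so the roots are irrational. The cubic discriminant is Δ = -1932 < 0, so there is one real root and a complex-conjugate pair. p(1) = -3 and p(2) = 6 have opposite signs, so a root lies in (1, 2); Newton's method refines it to λ ≈ 1.3971. Dividing out (λ - (1.3971)) leaves approximately λ^2 - 0.6029λ + 7.1577. For λ^2 - 0.6029λ + 7.1577 the discriminant is -28.2673. It is negative, so the remaining roots are the complex-conjugate pair λ ≈ 0.3015 ± 2.6583i. Their product equals the constant term, so |λ|^2 ≈ 7.1577 and |λ| ≈ 2.6754.
Thus the eigenvalues (to 4 decimals) are 1.3971 (modulus 1.3971); 0.3015 ± 2.6583i (modulus 2.6754). The spectral radius is the largest modulus: r(A) ≈ 2.6754. (Cross-check: r(A) ≤ ||A||_2 ≈ 6.4045; equality holds whenever A is normal, though it can also hold for some non-normal A.)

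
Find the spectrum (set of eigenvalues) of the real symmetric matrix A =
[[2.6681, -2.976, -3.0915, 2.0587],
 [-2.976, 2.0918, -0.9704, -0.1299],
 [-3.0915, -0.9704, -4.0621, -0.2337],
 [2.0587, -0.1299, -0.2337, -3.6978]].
sigma(A) ≈ {-6, -4, 1, 6}

A is real symmetric, so its spectrum consists of real eigenvalues. Expanding the characteristic polynomial of the displayed matrix gives
  det(λ I - A) = p(λ) = λ^4 + (3)λ^3 + (-40)λ^2 + (-108)λ + (143.9967).
Solving p(λ) = 0 yields eigenvalues ≈ -6, -4, 1, 6. (A is shown rounded to 4 decimals, so these recover the underlying integer eigenvalues to within that precision.)
Verification: the trace of A = -3 equals the sum of eigenvalues -3, and det(A) ≈ 143.9967 matches the eigenvalue product 144.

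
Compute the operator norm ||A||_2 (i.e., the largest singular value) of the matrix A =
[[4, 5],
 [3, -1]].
||A||_2 = sqrt((51 + sqrt(1157))/2) ≈ 6.5198 (= sqrt(largest eigenvalue of A^T A))

||A||_2 = sigma_max(A) = sqrt(lambda_max(A^T A)). Form the symmetric matrix M = A^T A =
[[25, 17],
 [17, 26]].
Its characteristic polynomial (trace, determinant of M give the coefficients) is
  p(λ) = det(λ I - M) = λ^2 - 51λ + 361.
For λ^2 - 51λ + 361 the discriminant is 1157. It is nonnegative but not a perfect square, so the roots are real and irrational: λ = (51 ± sqrt(1157))/2 ≈ 42.5074, 8.4926.
So the eigenvalues of A^T A are ≈ 8.4926, 42.5074 (all ≥ 0, as they must be for A^T A). The largest is λ_max = (51 + sqrt(1157))/2 ≈ 42.5074, hence ||A||_2 = sqrt(λ_max) = sqrt((51 + sqrt(1157))/2) ≈ 6.5198.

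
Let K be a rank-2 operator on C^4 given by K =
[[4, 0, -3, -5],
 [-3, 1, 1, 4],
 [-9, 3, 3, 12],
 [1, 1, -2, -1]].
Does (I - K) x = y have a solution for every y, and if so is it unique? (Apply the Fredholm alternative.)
(I - K) is singular (det(I - K) = 0, i.e. 1 ∈ sigma(K)). (I - K) x = y is solvable iff y ⊥ ker((I - K)^*) = span{(2, -2, 1, -3)}, i.e. iff 2y_1 - 2y_2 + y_3 - 3y_4 = 0. When solvable, x is determined up to adding multiples of (-7, 1, 3, -6) (ker(I - K) = span{(-7, 1, 3, -6)}, dimension 1).

K has rank 2 and factors as K = U V^T = u1 v1^T + u2 v2^T with u1 = (2, -1, -3, 1), v1 = (1, 1, -2, -1), u2 = (1, -1, -3, 0), v2 = (2, -2, 1, -3) (multiplying out reproduces the displayed K). The nonzero eigenvalues of U V^T coincide with those of the 2 x 2 matrix G = V^T U = [[v1·u1, v1·u2], [v2·u1, v2·u2]] = [[6, 6], [0, 1]], and by the Sylvester determinant identity det(I_4 - U V^T) = det(I_2 - V^T U) = det([[-5, -6], [0, 0]]) = (-5)(0) - (-6)(0) = 0. (Direct check: I - K =
[[-3, 0, 3, 5],
 [3, 0, -1, -4],
 [9, -3, -2, -12],
 [-1, -1, 2, 2]]
has determinant 0.) So 1 is an eigenvalue of K and (I - K) is not invertible. The finite-dimensional Fredholm alternative says: either (I - K) is invertible, or ker(I - K) ≠ {0} and then range(I - K) = ker((I - K)^*)^⊥, with dim ker(I - K) = dim ker((I - K)^*). We are in the second case, so we compute both kernels via the 2 x 2 reduction. If (I - U V^T) x = 0 then x = U (V^T x) lies in the column space of U; writing x = U b gives U (I_2 - G) b = 0, and since u1, u2 are independent, (I_2 - G) b = 0. With I_2 - G = [[-5, -6], [0, 0]] (singular, as its determinant is 0) a null vector is b = (-6, 5), so ker(I - K) = span{-6·u1 + (5)·u2} = span{(-7, 1, 3, -6)}. For the adjoint, (I - K)^* = I - K^T = I - V U^T, and the same argument gives ker((I - K)^*) = {V a : (I_2 - G)^T a = 0}; (I_2 - G)^T = [[-5, 0], [-6, 0]] has null vector a = (0, 1), so ker((I - K)^*) = span{0·v1 + (1)·v2} = span{(2, -2, 1, -3)}. (Both kernels are 1-dimensional, matching rank(I - K) = 3.) Therefore (I - K) x = y is solvable iff <y, (2, -2, 1, -3)> = 0, i.e. iff 2y_1 - 2y_2 + y_3 - 3y_4 = 0; when solvable the solution set is the line x_p + c·(-7, 1, 3, -6), c ∈ C.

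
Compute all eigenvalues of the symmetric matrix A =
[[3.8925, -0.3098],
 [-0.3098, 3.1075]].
sigma(A) ≈ {3, 4}

A is real symmetric, so its spectrum consists of real eigenvalues. Expanding the characteristic polynomial of the displayed matrix gives
  det(λ I - A) = p(λ) = λ^2 + (-7)λ + (12).
Solving p(λ) = 0 yields eigenvalues ≈ 3, 4. (A is shown rounded to 4 decimals, so these recover the underlying integer eigenvalues to within that precision.)
Verification: the trace of A = 7 equals the sum of eigenvalues 7, and det(A) ≈ 12.0000 matches the eigenvalue product 12.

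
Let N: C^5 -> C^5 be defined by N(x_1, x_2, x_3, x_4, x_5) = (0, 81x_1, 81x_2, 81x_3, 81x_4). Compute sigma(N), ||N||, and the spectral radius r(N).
sigma(N) = {0}; ||N|| = 81; r(N) = 0. (N is nilpotent with N^5 = 0.)

On C^5, N is a strictly lower-triangular matrix with 81 on the subdiagonal and zeros elsewhere, so its characteristic polynomial is lambda^5 and every eigenvalue is 0: sigma(N) = {0}. For the operator norm, N e_i = 81e_{i+1} for i = 1, ..., 4 and N e_5 = 0, so the singular values of N are 81 (with multiplicity 4) and 0; hence ||N|| = 81. The spectral radius r(N) = max|lambda| = 0. Note ||N|| > r(N) — characteristic of non-normal nilpotent operators. Indeed N^5 = 0.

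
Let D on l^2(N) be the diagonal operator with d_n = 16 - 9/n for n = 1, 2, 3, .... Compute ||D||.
||D|| = 16

For a diagonal operator on l^2 with entries d_n, ||D|| = sup_n |d_n|. Here d_1 = 7, d_2 = 23/2, ..., and d_n = 16 - 9/n increases monotonically toward 16. All terms lie in [7, 16), so |d_n| = d_n and the supremum is the limit 16, which is not attained by any individual d_n. Hence ||D|| = 16.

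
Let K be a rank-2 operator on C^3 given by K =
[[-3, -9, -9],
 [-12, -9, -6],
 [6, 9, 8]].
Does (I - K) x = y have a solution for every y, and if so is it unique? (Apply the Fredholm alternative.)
(I - K) is invertible (det(I - K) = -64 ≠ 0), so for every y in C^3 the equation (I - K) x = y has a unique solution.

K has rank 2 and factors as K = U V^T = u1 v1^T + u2 v2^T with u1 = (-3, -3, 3), v1 = (1, 3, 3), u2 = (0, 3, -1), v2 = (-3, 0, 1) (multiplying out reproduces the displayed K). The nonzero eigenvalues of U V^T coincide with those of the 2 x 2 matrix G = V^T U = [[v1·u1, v1·u2], [v2·u1, v2·u2]] = [[-3, 6], [12, -1]], and by the Sylvester determinant identity det(I_3 - U V^T) = det(I_2 - V^T U) = det([[4, -6], [-12, 2]]) = (4)(2) - (-6)(-12) = -64. (Direct check: I - K =
[[4, 9, 9],
 [12, 10, 6],
 [-6, -9, -7]]
has determinant -64.) The finite-dimensional Fredholm alternative says: either (I - K) is invertible, or ker(I - K) ≠ {0} and then range(I - K) = ker((I - K)^*)^⊥, with dim ker(I - K) = dim ker((I - K)^*). Since det(I - K) ≠ 0, 1 is not an eigenvalue of K and ker(I - K) = {0}, so we are in the first case: for every y there is a unique x = (I - K)^(-1) y. (Explicitly, by the Woodbury identity, (I - U V^T)^(-1) = I + U (I_2 - G)^(-1) V^T.)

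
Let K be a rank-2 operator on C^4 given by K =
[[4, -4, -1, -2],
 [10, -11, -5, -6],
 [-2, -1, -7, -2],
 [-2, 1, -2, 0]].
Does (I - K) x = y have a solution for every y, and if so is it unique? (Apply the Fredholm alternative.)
(I - K) is invertible (det(I - K) = 51 ≠ 0), so for every y in C^4 the equation (I - K) x = y has a unique solution.

K has rank 2 and factors as K = U V^T = u1 v1^T + u2 v2^T with u1 = (-1, -3, -1, 0), v1 = (-2, 3, 3, 2), u2 = (-1, -2, 2, 1), v2 = (-2, 1, -2, 0) (multiplying out reproduces the displayed K). The nonzero eigenvalues of U V^T coincide with those of the 2 x 2 matrix G = V^T U = [[v1·u1, v1·u2], [v2·u1, v2·u2]] = [[-10, 4], [1, -4]], and by the Sylvester determinant identity det(I_4 - U V^T) = det(I_2 - V^T U) = det([[11, -4], [-1, 5]]) = (11)(5) - (-4)(-1) = 51. (Direct check: I - K =
[[-3, 4, 1, 2],
 [-10, 12, 5, 6],
 [2, 1, 8, 2],
 [2, -1, 2, 1]]
has determinant 51.) The finite-dimensional Fredholm alternative says: either (I - K) is invertible, or ker(I - K) ≠ {0} and then range(I - K) = ker((I - K)^*)^⊥, with dim ker(I - K) = dim ker((I - K)^*). Since det(I - K) ≠ 0, 1 is not an eigenvalue of K and ker(I - K) = {0}, so we are in the first case: for every y there is a unique x = (I - K)^(-1) y. (Explicitly, by the Woodbury identity, (I - U V^T)^(-1) = I + U (I_2 - G)^(-1) V^T.)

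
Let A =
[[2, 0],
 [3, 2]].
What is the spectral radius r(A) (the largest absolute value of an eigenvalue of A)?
r(A) = 2

The eigenvalues of A are the roots of its characteristic polynomial. With M = A (coefficients from the trace and determinant):
  p(λ) = det(λ I - M) = λ^2 - 4λ + 4.
For λ^2 - 4λ + 4 the discriminant is 0. It is a perfect square (0^2), so the roots are rational: λ = (4 ± 0)/2 = 2, 2.
Thus the eigenvalues (to 4 decimals) are 2 (modulus 2). The spectral radius is the largest modulus: r(A) = 2. (Cross-check: r(A) ≤ ||A||_2 ≈ 4; equality holds whenever A is normal, though it can also hold for some non-normal A.)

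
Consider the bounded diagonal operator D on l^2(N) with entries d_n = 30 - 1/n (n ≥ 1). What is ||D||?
||D|| = 30

For a diagonal operator on l^2 with entries d_n, ||D|| = sup_n |d_n|. Here d_1 = 29, d_2 = 59/2, ..., and d_n = 30 - 1/n increases monotonically toward 30. All terms lie in [29, 30), so |d_n| = d_n and the supremum is the limit 30, which is not attained by any individual d_n. Hence ||D|| = 30.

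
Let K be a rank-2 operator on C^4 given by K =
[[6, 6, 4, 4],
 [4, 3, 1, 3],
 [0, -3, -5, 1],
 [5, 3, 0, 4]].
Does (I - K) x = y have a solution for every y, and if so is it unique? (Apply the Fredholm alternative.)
(I - K) is invertible (det(I - K) = -68 ≠ 0), so for every y in C^4 the equation (I - K) x = y has a unique solution.

K has rank 2 and factors as K = U V^T = u1 v1^T + u2 v2^T with u1 = (0, -1, -3, -2), v1 = (-1, 0, 1, -1), u2 = (-2, -1, 1, -1), v2 = (-3, -3, -2, -2) (multiplying out reproduces the displayed K). The nonzero eigenvalues of U V^T coincide with those of the 2 x 2 matrix G = V^T U = [[v1·u1, v1·u2], [v2·u1, v2·u2]] = [[-1, 4], [13, 9]], and by the Sylvester determinant identity det(I_4 - U V^T) = det(I_2 - V^T U) = det([[2, -4], [-13, -8]]) = (2)(-8) - (-4)(-13) = -68. (Direct check: I - K =
[[-5, -6, -4, -4],
 [-4, -2, -1, -3],
 [0, 3, 6, -1],
 [-5, -3, 0, -3]]
has determinant -68.) The finite-dimensional Fredholm alternative says: either (I - K) is invertible, or ker(I - K) ≠ {0} and then range(I - K) = ker((I - K)^*)^⊥, with dim ker(I - K) = dim ker((I - K)^*). Since det(I - K) ≠ 0, 1 is not an eigenvalue of K and ker(I - K) = {0}, so we are in the first case: for every y there is a unique x = (I - K)^(-1) y. (Explicitly, by the Woodbury identity, (I - U V^T)^(-1) = I + U (I_2 - G)^(-1) V^T.)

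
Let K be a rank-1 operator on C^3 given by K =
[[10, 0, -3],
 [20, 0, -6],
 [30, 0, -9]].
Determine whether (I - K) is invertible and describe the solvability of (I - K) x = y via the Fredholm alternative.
(I - K) is singular (det(I - K) = 0, i.e. 1 ∈ sigma(K)). (I - K) x = y is solvable iff y ⊥ ker((I - K)^*) = span{(10, 0, -3)}, i.e. iff 10y_1 - 3y_3 = 0. When solvable, the solutions are x = y + c·(1, 2, 3), c arbitrary (ker(I - K) = span{(1, 2, 3)}, dimension 1).

K has rank 1, so it is an outer product K = u v^T: every row of K is a multiple of one row vector. Reading off the entries, u = (1, 2, 3) and v = (10, 0, -3) (row i of K equals u_i·v^T). A rank-one matrix u v^T satisfies K u = u (v·u) and kills the (2)-dimensional subspace v^⊥, so its characteristic polynomial is lambda^2 (lambda - v·u) with v·u = tr K = 1. Hence the eigenvalues of I - K are 1 (multiplicity 2) and 1 - (1) = 0, so det(I - K) = 0. (Direct check: I - K =
[[-9, 0, 3],
 [-20, 1, 6],
 [-30, 0, 10]]
has determinant 0.) So 1 is an eigenvalue of K and (I - K) is not invertible. The finite-dimensional Fredholm alternative says: either (I - K) is invertible, or ker(I - K) ≠ {0} and then range(I - K) = ker((I - K)^*)^⊥, with dim ker(I - K) = dim ker((I - K)^*). We are in the second case, so we need both kernels. Kernel of I - K: (I - K) u = u - u (v·u) = u - u = 0, so ker(I - K) = span{u} = span{(1, 2, 3)} (it is exactly 1-dimensional because rank(I - K) = 2). Kernel of the adjoint: K is real, so (I - K)^* = I - K^T = I - v u^T, and (I - v u^T) v = v - v (u·v) = 0; hence ker((I - K)^*) = span{v} = span{(10, 0, -3)}. Therefore (I - K) x = y is solvable iff <y, v> = 0, i.e. iff 10y_1 - 3y_3 = 0. When this holds, K y = u (v·y) = 0, so (I - K) y = y and x = y is a particular solution; the full solution set is the line x = y + c·u = y + c·(1, 2, 3), c ∈ C.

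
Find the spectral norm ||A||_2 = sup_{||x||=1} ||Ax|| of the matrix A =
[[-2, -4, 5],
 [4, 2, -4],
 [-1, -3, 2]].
||A||_2 ≈ 9.4209 (= sqrt(largest eigenvalue of A^T A))

||A||_2 = sigma_max(A) = sqrt(lambda_max(A^T A)). Form the symmetric matrix M = A^T A =
[[21, 19, -28],
 [19, 29, -34],
 [-28, -34, 45]].
Its characteristic polynomial (trace, sum of principal 2x2 minors, determinant of M give the coefficients) is
  p(λ) = det(λ I - M) = λ^3 - 95λ^2 + 558λ - 324.
No integer candidate from the rational root theorem (±divisors of 324) is a root, so the roots are irrational. The cubic discriminant is Δ = 1310257620 > 0, so there are three distinct real roots. p(0) = -324 and p(1) = 140 have opposite signs, so a root lies in (0, 1); Newton's method refines it to λ ≈ 0.6527. p(5) = 216 and p(6) = -180 have opposite signs, so a root lies in (5, 6); Newton's method refines it to λ ≈ 5.5932. p(88) = -5428 and p(89) = 1812 have opposite signs, so a root lies in (88, 89); Newton's method refines it to λ ≈ 88.7541. Check (Vieta): the three roots sum to 95, matching tr M = 95.
So the eigenvalues of A^T A are ≈ 0.6527, 5.5932, 88.7541 (all ≥ 0, as they must be for A^T A). The largest is λ_max ≈ 88.7541, hence ||A||_2 = sqrt(λ_max) ≈ 9.4209.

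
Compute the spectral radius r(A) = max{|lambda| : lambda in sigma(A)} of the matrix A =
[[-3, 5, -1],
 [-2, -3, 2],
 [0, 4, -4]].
r(A) = 4

The eigenvalues of A are the roots of its characteristic polynomial. With M = A (coefficients from the trace, the sum of principal 2x2 minors, and det A):
  p(λ) = det(λ I - M) = λ^3 + 10λ^2 + 35λ + 44.
By the rational root theorem any rational root is an integer divisor of 44. Testing λ = -4: p(-4) = -64 + 160 - 140 + 44 = 0, so λ = -4 is a root. Dividing out (λ + 4) leaves p(λ) = (λ + 4)(λ^2 + 6λ + 11). For λ^2 + 6λ + 11 the discriminant is -8. It is negative, so the roots are the complex-conjugate pair λ = -3 ± (sqrt(8)/2) i ≈ -3 ± 1.4142i. For a conjugate pair the product of the roots equals the constant term, so |λ|^2 = 11 and |λ| = sqrt(11) ≈ 3.3166.
Thus the eigenvalues (to 4 decimals) are -3 ± 1.4142i (modulus 3.3166); -4 (modulus 4). The spectral radius is the largest modulus: r(A) = 4. (Cross-check: r(A) ≤ ||A||_2 ≈ 8.1925; equality holds whenever A is normal, though it can also hold for some non-normal A.)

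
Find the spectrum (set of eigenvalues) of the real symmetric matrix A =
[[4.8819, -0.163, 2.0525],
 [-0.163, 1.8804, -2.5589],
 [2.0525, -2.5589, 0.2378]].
sigma(A) ≈ {-2, 3, 6}

A is real symmetric, so its spectrum consists of real eigenvalues. Expanding the characteristic polynomial of the displayed matrix gives
  det(λ I - A) = p(λ) = λ^3 + (-7)λ^2 + (0)λ + (36).
Solving p(λ) = 0 yields eigenvalues ≈ -2, 3, 6. (A is shown rounded to 4 decimals, so these recover the underlying integer eigenvalues to within that precision.)
Verification: the trace of A = 7 equals the sum of eigenvalues 7, and det(A) ≈ -35.9993 matches the eigenvalue product -36.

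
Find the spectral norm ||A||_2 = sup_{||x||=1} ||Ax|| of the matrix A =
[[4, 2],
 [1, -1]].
||A||_2 = sqrt((22 + sqrt(340))/2) ≈ 4.4966 (= sqrt(largest eigenvalue of A^T A))

||A||_2 = sigma_max(A) = sqrt(lambda_max(A^T A)). Form the symmetric matrix M = A^T A =
[[17, 7],
 [7, 5]].
Its characteristic polynomial (trace, determinant of M give the coefficients) is
  p(λ) = det(λ I - M) = λ^2 - 22λ + 36.
For λ^2 - 22λ + 36 the discriminant is 340. It is nonnegative but not a perfect square, so the roots are real and irrational: λ = (22 ± sqrt(340))/2 ≈ 20.2195, 1.7805.
So the eigenvalues of A^T A are ≈ 1.7805, 20.2195 (all ≥ 0, as they must be for A^T A). The largest is λ_max = (22 + sqrt(340))/2 ≈ 20.2195, hence ||A||_2 = sqrt(λ_max) = sqrt((22 + sqrt(340))/2) ≈ 4.4966.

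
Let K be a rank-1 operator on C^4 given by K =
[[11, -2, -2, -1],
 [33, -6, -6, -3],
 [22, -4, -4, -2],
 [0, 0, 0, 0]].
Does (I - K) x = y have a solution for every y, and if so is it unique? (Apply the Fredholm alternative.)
(I - K) is singular (det(I - K) = 0, i.e. 1 ∈ sigma(K)). (I - K) x = y is solvable iff y ⊥ ker((I - K)^*) = span{(11, -2, -2, -1)}, i.e. iff 11y_1 - 2y_2 - 2y_3 - y_4 = 0. When solvable, the solutions are x = y + c·(1, 3, 2, 0), c arbitrary (ker(I - K) = span{(1, 3, 2, 0)}, dimension 1).

K has rank 1, so it is an outer product K = u v^T: every row of K is a multiple of one row vector. Reading off the entries, u = (1, 3, 2, 0) and v = (11, -2, -2, -1) (row i of K equals u_i·v^T). A rank-one matrix u v^T satisfies K u = u (v·u) and kills the (3)-dimensional subspace v^⊥, so its characteristic polynomial is lambda^3 (lambda - v·u) with v·u = tr K = 1. Hence the eigenvalues of I - K are 1 (multiplicity 3) and 1 - (1) = 0, so det(I - K) = 0. (Direct check: I - K =
[[-10, 2, 2, 1],
 [-33, 7, 6, 3],
 [-22, 4, 5, 2],
 [0, 0, 0, 1]]
has determinant 0.) So 1 is an eigenvalue of K and (I - K) is not invertible. The finite-dimensional Fredholm alternative says: either (I - K) is invertible, or ker(I - K) ≠ {0} and then range(I - K) = ker((I - K)^*)^⊥, with dim ker(I - K) = dim ker((I - K)^*). We are in the second case, so we need both kernels. Kernel of I - K: (I - K) u = u - u (v·u) = u - u = 0, so ker(I - K) = span{u} = span{(1, 3, 2, 0)} (it is exactly 1-dimensional because rank(I - K) = 3). Kernel of the adjoint: K is real, so (I - K)^* = I - K^T = I - v u^T, and (I - v u^T) v = v - v (u·v) = 0; hence ker((I - K)^*) = span{v} = span{(11, -2, -2, -1)}. Therefore (I - K) x = y is solvable iff <y, v> = 0, i.e. iff 11y_1 - 2y_2 - 2y_3 - y_4 = 0. When this holds, K y = u (v·y) = 0, so (I - K) y = y and x = y is a particular solution; the full solution set is the line x = y + c·u = y + c·(1, 3, 2, 0), c ∈ C.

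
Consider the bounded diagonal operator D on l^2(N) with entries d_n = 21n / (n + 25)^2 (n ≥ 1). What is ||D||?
||D|| = 21/100 (attained at n = 25)

For D diagonal, ||D|| = sup_n |d_n|. Treat f(x) = 21x / (x + 25)^2 for real x > 0. By the quotient rule, f'(x) = 21(25 - x)/(x + 25)^3, which is positive for x < 25 and negative for x > 25. So f has a unique maximum at x = 25, and since 25 is a positive integer, the supremum over n ≥ 1 is attained at n = 25: d_25 = 21·25/(25 + 25)^2 = 21·25/2500 = 21/100. Hence ||D|| = 21/100.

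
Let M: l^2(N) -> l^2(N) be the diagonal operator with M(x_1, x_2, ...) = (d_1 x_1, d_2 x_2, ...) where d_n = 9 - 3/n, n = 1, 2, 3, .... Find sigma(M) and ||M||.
sigma(M) = {9 - 3/n : n ≥ 1} ∪ {9}; ||M|| = 9

A bounded diagonal operator on l^2 with diagonal entries d_n has spectrum equal to the closure of {d_n : n ≥ 1}: every d_n is an eigenvalue (with eigenvector e_n), so {d_n} ⊂ sigma(M); the spectrum is closed, so its closure is too; and for lambda not in the closure, (M - lambda I) has bounded inverse (the diagonal entries 1/(d_n - lambda) are bounded). For our sequence d_n = 9 - 3/n, n = 1, 2, 3, ...:
  - {d_n} = {9 - 3/n : n ≥ 1}; the only limit point is 9
  - closure = {9 - 3/n : n ≥ 1} ∪ {9}
For the norm: a diagonal operator has ||M|| = sup_n |d_n|. Here d_n = 9 - 3/n increases monotonically from d_1 = 6 toward 9, with all terms in [6, 9); so sup_n |d_n| = 9 (the supremum is the limit, not attained). So ||M|| = 9.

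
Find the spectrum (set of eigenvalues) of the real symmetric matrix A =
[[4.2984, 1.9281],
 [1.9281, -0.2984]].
sigma(A) ≈ {-1, 5}

A is real symmetric, so its spectrum consists of real eigenvalues. Expanding the characteristic polynomial of the displayed matrix gives
  det(λ I - A) = p(λ) = λ^2 + (-4)λ + (-5).
Solving p(λ) = 0 yields eigenvalues ≈ -1, 5. (A is shown rounded to 4 decimals, so these recover the underlying integer eigenvalues to within that precision.)
Verification: the trace of A = 4 equals the sum of eigenvalues 4, and det(A) ≈ -5.0002 matches the eigenvalue product -5.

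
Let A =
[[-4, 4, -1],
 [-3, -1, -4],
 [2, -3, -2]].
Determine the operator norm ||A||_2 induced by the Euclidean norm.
||A||_2 ≈ 6.8961 (= sqrt(largest eigenvalue of A^T A))

||A||_2 = sigma_max(A) = sqrt(lambda_max(A^T A)). Form the symmetric matrix M = A^T A =
[[29, -19, 12],
 [-19, 26, 6],
 [12, 6, 21]].
Its characteristic polynomial (trace, sum of principal 2x2 minors, determinant of M give the coefficients) is
  p(λ) = det(λ I - M) = λ^3 - 76λ^2 + 1368λ - 729.
No integer candidate from the rational root theorem (±divisors of 729) is a root, so the roots are irrational. The cubic discriminant is Δ = 638778069 > 0, so there are three distinct real roots. p(0) = -729 and p(1) = 564 have opposite signs, so a root lies in (0, 1); Newton's method refines it to λ ≈ 0.5496. p(27) = 486 and p(28) = -57 have opposite signs, so a root lies in (27, 28); Newton's method refines it to λ ≈ 27.8938. p(47) = -494 and p(48) = 423 have opposite signs, so a root lies in (47, 48); Newton's method refines it to λ ≈ 47.5566. Check (Vieta): the three roots sum to 76, matching tr M = 76.
So the eigenvalues of A^T A are ≈ 0.5496, 27.8938, 47.5566 (all ≥ 0, as they must be for A^T A). The largest is λ_max ≈ 47.5566, hence ||A||_2 = sqrt(λ_max) ≈ 6.8961.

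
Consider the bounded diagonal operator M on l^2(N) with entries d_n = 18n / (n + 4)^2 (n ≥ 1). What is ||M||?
||M|| = 9/8 (attained at n = 4)

For M diagonal, ||M|| = sup_n |d_n|. Treat f(x) = 18x / (x + 4)^2 for real x > 0. By the quotient rule, f'(x) = 18(4 - x)/(x + 4)^3, which is positive for x < 4 and negative for x > 4. So f has a unique maximum at x = 4, and since 4 is a positive integer, the supremum over n ≥ 1 is attained at n = 4: d_4 = 18·4/(4 + 4)^2 = 18·4/64 = 9/8. Hence ||M|| = 9/8.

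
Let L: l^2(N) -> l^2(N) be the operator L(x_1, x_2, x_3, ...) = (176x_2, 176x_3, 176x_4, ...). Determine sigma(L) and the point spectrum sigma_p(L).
sigma(L) = closed disk {z in C : |z| ≤ 176}; sigma_p(L) = open disk {z in C : |z| < 176}

Note L = 176·V where V is the unit left shift (V x)_k = x_{k+1}; so sigma(L) = 176·sigma(V) and ||L|| = 176||V||. ||L x||^2 = 30976sum_{k≥2} |x_k|^2 ≤ 30976||x||^2, with equality on {x : x_1 = 0}, so ||L|| = 176. For any lambda with |lambda| < 176, set r = lambda/176 (|r| < 1); the vector x = (1, r, r^2, ...) is in l^2 and satisfies L x = 176(r, r^2, ...) = lambda x, so lambda is an eigenvalue. On the boundary |lambda| = 176 the geometric series diverges, so no l^2 eigenvector exists, but these lambda lie in the approximate point spectrum. Hence sigma(L) is the closed disk of radius 176 and sigma_p(L) is the open disk.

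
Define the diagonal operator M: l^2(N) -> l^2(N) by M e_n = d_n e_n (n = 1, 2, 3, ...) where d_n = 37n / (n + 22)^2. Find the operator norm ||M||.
||M|| = 37/88 (attained at n = 22)

For M diagonal, ||M|| = sup_n |d_n|. Treat f(x) = 37x / (x + 22)^2 for real x > 0. By the quotient rule, f'(x) = 37(22 - x)/(x + 22)^3, which is positive for x < 22 and negative for x > 22. So f has a unique maximum at x = 22, and since 22 is a positive integer, the supremum over n ≥ 1 is attained at n = 22: d_22 = 37·22/(22 + 22)^2 = 37·22/1936 = 37/88. Hence ||M|| = 37/88.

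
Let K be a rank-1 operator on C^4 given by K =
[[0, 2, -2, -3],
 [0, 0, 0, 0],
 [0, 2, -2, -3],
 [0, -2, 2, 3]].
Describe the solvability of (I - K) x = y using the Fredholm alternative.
(I - K) is singular (det(I - K) = 0, i.e. 1 ∈ sigma(K)). (I - K) x = y is solvable iff y ⊥ ker((I - K)^*) = span{(0, 2, -2, -3)}, i.e. iff 2y_2 - 2y_3 - 3y_4 = 0. When solvable, the solutions are x = y + c·(1, 0, 1, -1), c arbitrary (ker(I - K) = span{(1, 0, 1, -1)}, dimension 1).

K has rank 1, so it is an outer product K = u v^T: every row of K is a multiple of one row vector. Reading off the entries, u = (1, 0, 1, -1) and v = (0, 2, -2, -3) (row i of K equals u_i·v^T). A rank-one matrix u v^T satisfies K u = u (v·u) and kills the (3)-dimensional subspace v^⊥, so its characteristic polynomial is lambda^3 (lambda - v·u) with v·u = tr K = 1. Hence the eigenvalues of I - K are 1 (multiplicity 3) and 1 - (1) = 0, so det(I - K) = 0. (Direct check: I - K =
[[1, -2, 2, 3],
 [0, 1, 0, 0],
 [0, -2, 3, 3],
 [0, 2, -2, -2]]
has determinant 0.) So 1 is an eigenvalue of K and (I - K) is not invertible. The finite-dimensional Fredholm alternative says: either (I - K) is invertible, or ker(I - K) ≠ {0} and then range(I - K) = ker((I - K)^*)^⊥, with dim ker(I - K) = dim ker((I - K)^*). We are in the second case, so we need both kernels. Kernel of I - K: (I - K) u = u - u (v·u) = u - u = 0, so ker(I - K) = span{u} = span{(1, 0, 1, -1)} (it is exactly 1-dimensional because rank(I - K) = 3). Kernel of the adjoint: K is real, so (I - K)^* = I - K^T = I - v u^T, and (I - v u^T) v = v - v (u·v) = 0; hence ker((I - K)^*) = span{v} = span{(0, 2, -2, -3)}. Therefore (I - K) x = y is solvable iff <y, v> = 0, i.e. iff 2y_2 - 2y_3 - 3y_4 = 0. When this holds, K y = u (v·y) = 0, so (I - K) y = y and x = y is a particular solution; the full solution set is the line x = y + c·u = y + c·(1, 0, 1, -1), c ∈ C.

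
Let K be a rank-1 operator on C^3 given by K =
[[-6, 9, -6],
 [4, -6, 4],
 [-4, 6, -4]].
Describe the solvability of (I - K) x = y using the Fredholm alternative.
(I - K) is invertible (det(I - K) = 17 ≠ 0), so for every y in C^3 the equation (I - K) x = y has a unique solution.

K has rank 1, so it is an outer product K = u v^T: every row of K is a multiple of one row vector. Reading off the entries, u = (3, -2, 2) and v = (-2, 3, -2) (row i of K equals u_i·v^T). A rank-one matrix u v^T satisfies K u = u (v·u) and kills the (2)-dimensional subspace v^⊥, so its characteristic polynomial is lambda^2 (lambda - v·u) with v·u = tr K = -16. Hence the eigenvalues of I - K are 1 (multiplicity 2) and 1 - (-16) = 17, so det(I - K) = 17. (Direct check: I - K =
[[7, -9, 6],
 [-4, 7, -4],
 [4, -6, 5]]
has determinant 17.) The finite-dimensional Fredholm alternative says: either (I - K) is invertible, or ker(I - K) ≠ {0} and then range(I - K) = ker((I - K)^*)^⊥, with dim ker(I - K) = dim ker((I - K)^*). Since det(I - K) ≠ 0, 1 is not an eigenvalue of K and ker(I - K) = {0}, so we are in the first case: for every y there is a unique x = (I - K)^(-1) y. Explicitly, by the Sherman–Morrison formula, (I - u v^T)^(-1) = I + u v^T/(1 - v·u), i.e. (I - K)^(-1) = I + K/(17).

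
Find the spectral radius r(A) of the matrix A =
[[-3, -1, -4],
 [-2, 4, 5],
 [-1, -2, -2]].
r(A) ≈ 4.5732

The eigenvalues of A are the roots of its characteristic polynomial. With M = A (coefficients from the trace, the sum of principal 2x2 minors, and det A):
  p(λ) = det(λ I - M) = λ^3 + λ^2 - 10λ + 29.
No integer candidate from the rational root theorem (±divisors of 29) is a root, so the roots are irrational. The cubic discriminant is Δ = -23943 < 0, so there is one real root and a complex-conjugate pair. p(-5) = -21 and p(-4) = 21 have opposite signs, so a root lies in (-5, -4); Newton's method refines it to λ ≈ -4.5732. Dividing out (λ - (-4.5732)) leaves approximately λ^2 - 3.5732λ + 6.3412. For λ^2 - 3.5732λ + 6.3412 the discriminant is -12.597. It is negative, so the remaining roots are the complex-conjugate pair λ ≈ 1.7866 ± 1.7746i. Their product equals the constant term, so |λ|^2 ≈ 6.3412 and |λ| ≈ 2.5182.
Thus the eigenvalues (to 4 decimals) are -4.5732 (modulus 4.5732); 1.7866 ± 1.7746i (modulus 2.5182). The spectral radius is the largest modulus: r(A) ≈ 4.5732. (Cross-check: r(A) ≤ ||A||_2 ≈ 7.97; equality holds whenever A is normal, though it can also hold for some non-normal A.)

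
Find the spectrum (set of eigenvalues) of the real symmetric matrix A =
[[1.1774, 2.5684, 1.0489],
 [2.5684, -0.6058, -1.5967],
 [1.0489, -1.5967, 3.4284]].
sigma(A) ≈ {-3, 3, 4}

A is real symmetric, so its spectrum consists of real eigenvalues. Expanding the characteristic polynomial of the displayed matrix gives
  det(λ I - A) = p(λ) = λ^3 + (-4)λ^2 + (-9)λ + (36).
Solving p(λ) = 0 yields eigenvalues ≈ -3, 3, 4. (A is shown rounded to 4 decimals, so these recover the underlying integer eigenvalues to within that precision.)
Verification: the trace of A = 4 equals the sum of eigenvalues 4, and det(A) ≈ -35.9997 matches the eigenvalue product -36.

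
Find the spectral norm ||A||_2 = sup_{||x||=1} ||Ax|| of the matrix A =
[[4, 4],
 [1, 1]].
||A||_2 = sqrt(34) ≈ 5.831 (= sqrt(largest eigenvalue of A^T A))

||A||_2 = sigma_max(A) = sqrt(lambda_max(A^T A)). Form the symmetric matrix M = A^T A =
[[17, 17],
 [17, 17]].
Its characteristic polynomial (trace, determinant of M give the coefficients) is
  p(λ) = det(λ I - M) = λ^2 - 34λ.
For λ^2 - 34λ the discriminant is 1156. It is a perfect square (34^2), so the roots are rational: λ = (34 ± 34)/2 = 34, 0.
So the eigenvalues of A^T A are ≈ 0, 34 (all ≥ 0, as they must be for A^T A). The largest is λ_max = 34, hence ||A||_2 = sqrt(λ_max) = sqrt(34) ≈ 5.831.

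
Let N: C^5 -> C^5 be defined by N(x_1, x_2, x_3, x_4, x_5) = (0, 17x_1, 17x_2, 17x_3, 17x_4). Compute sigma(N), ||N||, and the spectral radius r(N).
sigma(N) = {0}; ||N|| = 17; r(N) = 0. (N is nilpotent with N^5 = 0.)

On C^5, N is a strictly lower-triangular matrix with 17 on the subdiagonal and zeros elsewhere, so its characteristic polynomial is lambda^5 and every eigenvalue is 0: sigma(N) = {0}. For the operator norm, N e_i = 17e_{i+1} for i = 1, ..., 4 and N e_5 = 0, so the singular values of N are 17 (with multiplicity 4) and 0; hence ||N|| = 17. The spectral radius r(N) = max|lambda| = 0. Note ||N|| > r(N) — characteristic of non-normal nilpotent operators. Indeed N^5 = 0.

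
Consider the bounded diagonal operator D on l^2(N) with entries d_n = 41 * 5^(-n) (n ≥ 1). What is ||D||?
||D|| = 41/5 (attained at n = 1)

For D diagonal, ||D|| = sup_n |d_n|. The sequence d_n = 41 * 5^(-n) is positive and strictly decreasing (ratio 5^(-1) < 1), so the supremum is d_1 = 41/5. Hence ||D|| = 41/5.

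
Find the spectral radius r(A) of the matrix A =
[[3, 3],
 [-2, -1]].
r(A) = sqrt(3) ≈ 1.7321

The eigenvalues of A are the roots of its characteristic polynomial. With M = A (coefficients from the trace and determinant):
  p(λ) = det(λ I - M) = λ^2 - 2λ + 3.
For λ^2 - 2λ + 3 the discriminant is -8. It is negative, so the roots are the complex-conjugate pair λ = 1 ± (sqrt(8)/2) i ≈ 1 ± 1.4142i. For a conjugate pair the product of the roots equals the constant term, so |λ|^2 = 3 and |λ| = sqrt(3) ≈ 1.7321.
Thus the eigenvalues (to 4 decimals) are 1 ± 1.4142i (modulus 1.7321). The spectral radius is the largest modulus: r(A) = sqrt(3) ≈ 1.7321. (Cross-check: r(A) ≤ ||A||_2 ≈ 4.7541; equality holds whenever A is normal, though it can also hold for some non-normal A.)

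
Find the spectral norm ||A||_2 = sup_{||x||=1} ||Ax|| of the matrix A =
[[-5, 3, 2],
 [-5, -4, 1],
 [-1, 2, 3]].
||A||_2 ≈ 7.6363 (= sqrt(largest eigenvalue of A^T A))

||A||_2 = sigma_max(A) = sqrt(lambda_max(A^T A)). Form the symmetric matrix M = A^T A =
[[51, 3, -18],
 [3, 29, 8],
 [-18, 8, 14]].
Its characteristic polynomial (trace, sum of principal 2x2 minors, determinant of M give the coefficients) is
  p(λ) = det(λ I - M) = λ^3 - 94λ^2 + 2202λ - 7056.
No integer candidate from the rational root theorem (±divisors of 7056) is a root, so the roots are irrational. The cubic discriminant is Δ = 1638242928 > 0, so there are three distinct real roots. p(3) = -1269 and p(4) = 312 have opposite signs, so a root lies in (3, 4); Newton's method refines it to λ ≈ 3.794. p(31) = 663 and p(32) = -80 have opposite signs, so a root lies in (31, 32); Newton's method refines it to λ ≈ 31.8922. p(58) = -444 and p(59) = 1027 have opposite signs, so a root lies in (58, 59); Newton's method refines it to λ ≈ 58.3137. Check (Vieta): the three roots sum to 94, matching tr M = 94.
So the eigenvalues of A^T A are ≈ 3.794, 31.8922, 58.3137 (all ≥ 0, as they must be for A^T A). The largest is λ_max ≈ 58.3137, hence ||A||_2 = sqrt(λ_max) ≈ 7.6363.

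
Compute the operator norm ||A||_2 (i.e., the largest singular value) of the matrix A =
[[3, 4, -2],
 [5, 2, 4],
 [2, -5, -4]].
||A||_2 ≈ 8.1838 (= sqrt(largest eigenvalue of A^T A))

||A||_2 = sigma_max(A) = sqrt(lambda_max(A^T A)). Form the symmetric matrix M = A^T A =
[[38, 12, 6],
 [12, 45, 20],
 [6, 20, 36]].
Its characteristic polynomial (trace, sum of principal 2x2 minors, determinant of M give the coefficients) is
  p(λ) = det(λ I - M) = λ^3 - 119λ^2 + 4118λ - 42436.
No integer candidate from the rational root theorem (±divisors of 42436) is a root, so the roots are irrational. The cubic discriminant is Δ = 460229364 > 0, so there are three distinct real roots. p(19) = -294 and p(20) = 324 have opposite signs, so a root lies in (19, 20); Newton's method refines it to λ ≈ 19.4515. p(32) = 252 and p(33) = -196 have opposite signs, so a root lies in (32, 33); Newton's method refines it to λ ≈ 32.5742. p(66) = -1516 and p(67) = 42 have opposite signs, so a root lies in (66, 67); Newton's method refines it to λ ≈ 66.9743. Check (Vieta): the three roots sum to 119, matching tr M = 119.
So the eigenvalues of A^T A are ≈ 19.4515, 32.5742, 66.9743 (all ≥ 0, as they must be for A^T A). The largest is λ_max ≈ 66.9743, hence ||A||_2 = sqrt(λ_max) ≈ 8.1838.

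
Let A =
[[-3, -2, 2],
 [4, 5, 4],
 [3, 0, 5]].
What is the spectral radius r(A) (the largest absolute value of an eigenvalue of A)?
r(A) ≈ 5.3428

The eigenvalues of A are the roots of its characteristic polynomial. With M = A (coefficients from the trace, the sum of principal 2x2 minors, and det A):
  p(λ) = det(λ I - M) = λ^3 - 7λ^2 - 3λ + 89.
No integer candidate from the rational root theorem (±divisors of 89) is a root, so the roots are irrational. The cubic discriminant is Δ = -57568 < 0, so there is one real root and a complex-conjugate pair. p(-4) = -75 and p(-3) = 8 have opposite signs, so a root lies in (-4, -3); Newton's method refines it to λ ≈ -3.1178. Dividing out (λ - (-3.1178)) leaves approximately λ^2 - 10.1178λ + 28.5456. For λ^2 - 10.1178λ + 28.5456 the discriminant is -11.812. It is negative, so the remaining roots are the complex-conjugate pair λ ≈ 5.0589 ± 1.7184i. Their product equals the constant term, so |λ|^2 ≈ 28.5456 and |λ| ≈ 5.3428.
Thus the eigenvalues (to 4 decimals) are -3.1178 (modulus 3.1178); 5.0589 ± 1.7184i (modulus 5.3428). The spectral radius is the largest modulus: r(A) ≈ 5.3428. (Cross-check: r(A) ≤ ||A||_2 ≈ 9.0208; equality holds whenever A is normal, though it can also hold for some non-normal A.)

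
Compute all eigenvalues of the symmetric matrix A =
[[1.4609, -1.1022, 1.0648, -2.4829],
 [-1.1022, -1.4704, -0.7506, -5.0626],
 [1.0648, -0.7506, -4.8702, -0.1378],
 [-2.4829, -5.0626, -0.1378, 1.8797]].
sigma(A) ≈ {-6, -5, 2, 6}

A is real symmetric, so its spectrum consists of real eigenvalues. Expanding the characteristic polynomial of the displayed matrix gives
  det(λ I - A) = p(λ) = λ^4 + (3)λ^3 + (-46)λ^2 + (-108)λ + (360).
Solving p(λ) = 0 yields eigenvalues ≈ -6, -5, 2, 6. (A is shown rounded to 4 decimals, so these recover the underlying integer eigenvalues to within that precision.)
Verification: the trace of A = -3 equals the sum of eigenvalues -3, and det(A) ≈ 359.9994 matches the eigenvalue product 360.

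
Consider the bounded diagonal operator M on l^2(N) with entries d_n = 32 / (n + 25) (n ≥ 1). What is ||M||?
||M|| = 16/13 (attained at n = 1)

For M diagonal, ||M|| = sup_n |d_n| = sup_n 32/(n + 25). This is positive and strictly decreasing in n, so the supremum is attained at n = 1: d_1 = 32/(1 + 25) = 16/13. Hence ||M|| = 16/13.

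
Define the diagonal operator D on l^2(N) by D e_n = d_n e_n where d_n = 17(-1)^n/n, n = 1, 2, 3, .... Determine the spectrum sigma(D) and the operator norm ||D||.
sigma(D) = {17(-1)^n/n : n ≥ 1} ∪ {0}; ||D|| = 17

A bounded diagonal operator on l^2 with diagonal entries d_n has spectrum equal to the closure of {d_n : n ≥ 1}: every d_n is an eigenvalue (with eigenvector e_n), so {d_n} ⊂ sigma(D); the spectrum is closed, so its closure is too; and for lambda not in the closure, (D - lambda I) has bounded inverse (the diagonal entries 1/(d_n - lambda) are bounded). For our sequence d_n = 17(-1)^n/n, n = 1, 2, 3, ...:
  - {d_n} = {17(-1)^n/n : n ≥ 1}; the only limit point is 0
  - closure = {17(-1)^n/n : n ≥ 1} ∪ {0}
For the norm: a diagonal operator has ||D|| = sup_n |d_n|. Here |d_n| = 17/n is decreasing, so sup_n |d_n| = |d_1| = 17. So ||D|| = 17.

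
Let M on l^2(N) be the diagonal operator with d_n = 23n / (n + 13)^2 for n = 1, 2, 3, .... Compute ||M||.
||M|| = 23/52 (attained at n = 13)

For M diagonal, ||M|| = sup_n |d_n|. Treat f(x) = 23x / (x + 13)^2 for real x > 0. By the quotient rule, f'(x) = 23(13 - x)/(x + 13)^3, which is positive for x < 13 and negative for x > 13. So f has a unique maximum at x = 13, and since 13 is a positive integer, the supremum over n ≥ 1 is attained at n = 13: d_13 = 23·13/(13 + 13)^2 = 23·13/676 = 23/52. Hence ||M|| = 23/52.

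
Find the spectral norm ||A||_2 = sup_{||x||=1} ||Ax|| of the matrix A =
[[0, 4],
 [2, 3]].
||A||_2 = sqrt((29 + sqrt(585))/2) ≈ 5.1569 (= sqrt(largest eigenvalue of A^T A))

||A||_2 = sigma_max(A) = sqrt(lambda_max(A^T A)). Form the symmetric matrix M = A^T A =
[[4, 6],
 [6, 25]].
Its characteristic polynomial (trace, determinant of M give the coefficients) is
  p(λ) = det(λ I - M) = λ^2 - 29λ + 64.
For λ^2 - 29λ + 64 the discriminant is 585. It is nonnegative but not a perfect square, so the roots are real and irrational: λ = (29 ± sqrt(585))/2 ≈ 26.5934, 2.4066.
So the eigenvalues of A^T A are ≈ 2.4066, 26.5934 (all ≥ 0, as they must be for A^T A). The largest is λ_max = (29 + sqrt(585))/2 ≈ 26.5934, hence ||A||_2 = sqrt(λ_max) = sqrt((29 + sqrt(585))/2) ≈ 5.1569.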